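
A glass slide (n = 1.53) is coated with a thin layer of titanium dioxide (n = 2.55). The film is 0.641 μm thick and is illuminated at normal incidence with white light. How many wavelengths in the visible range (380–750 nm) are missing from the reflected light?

4

At the upper boundary (n = 1.0 to n = 2.55) the reflected ray undergoes a half-wave phase shift.
Bottom surface (2.55 → 1.53): reflection off a lower-index medium gives no phase shift.
Net: one phase inversion between the two reflected rays.
With one net inversion, destructive interference in reflection requires 2 n t = m λ.
λ = 2 n t / m = 3269 / m nm.
m=4: 817 nm (IR); m=5: 654 nm (visible); m=6: 545 nm (visible); m=7: 467 nm (visible); m=8: 409 nm (visible); m=9: 363 nm (UV).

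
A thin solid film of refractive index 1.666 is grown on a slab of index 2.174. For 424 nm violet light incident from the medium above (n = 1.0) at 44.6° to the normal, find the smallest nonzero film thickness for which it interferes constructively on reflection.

At the upper boundary (n = 1.0 to n = 1.666) the reflected ray undergoes a half-wave phase shift.
At the lower boundary (n = 1.666 to n = 2.174) the reflected ray undergoes a half-wave phase shift.
The two reflections carry the same phase change, so no net offset.
With no net inversion, constructive interference in reflection requires 2 n t cos θ_r = m λ.
Snell's law: 1.0 sin 44.6° = 1.666 sin θ_r → sin θ_r = 0.421, cos θ_r = 0.907.
Minimum nonzero at m = 1: t = λ / (2 n cos θ_r) = 424 / (2 × 1.666 × 0.907) = 140 nm.

140 nm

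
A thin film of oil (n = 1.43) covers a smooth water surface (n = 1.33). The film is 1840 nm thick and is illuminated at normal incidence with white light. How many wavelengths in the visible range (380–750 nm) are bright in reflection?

7

Top surface (1.0 → 1.43): reflection off a higher-index medium gives a half-wave phase shift.
Ray reflecting at the bottom interface goes from n = 1.43 toward n = 1.33: no phase shift.
The two reflections differ by half a wavelength.
So the condition for constructive reflection is 2 n t = (m + ½) λ.
λ = 2 n t / (m + ½) = 5262 / (m + ½) nm.
m=6: 810 nm (IR); m=7: 702 nm (visible); m=8: 619 nm (visible); m=9: 554 nm (visible); m=10: 501 nm (visible); m=11: 458 nm (visible); m=12: 421 nm (visible); m=13: 390 nm (visible); m=14: 363 nm (UV).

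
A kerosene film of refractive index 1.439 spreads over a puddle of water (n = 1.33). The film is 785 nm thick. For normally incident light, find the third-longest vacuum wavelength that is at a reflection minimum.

753 nm

Top surface (1.0 → 1.439): reflection off a higher-index medium gives a half-wave phase shift.
At the lower boundary (n = 1.439 to n = 1.33) the reflected ray undergoes no phase shift.
The two reflections differ by half a wavelength.
With one net inversion, destructive interference in reflection requires 2 n t = m λ.
λ = 2 n t / m. The third-longest wavelength is m = 3: λ = 2 × 1.439 × 785 / 3.00 = 753 nm.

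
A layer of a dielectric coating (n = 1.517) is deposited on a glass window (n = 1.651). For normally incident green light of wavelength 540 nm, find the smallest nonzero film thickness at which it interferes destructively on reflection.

89.0 nm

Ray reflecting at the top interface goes from n = 1.0 toward n = 1.517: a half-wave phase shift.
Ray reflecting at the bottom interface goes from n = 1.517 toward n = 1.651: a half-wave phase shift.
Net: no relative phase inversion (both shifts match).
For weak reflection here: 2 n t = (m + ½) λ.
Minimum at m = 0: t = λ / (4 n) = 540 / (4 × 1.517) = 89.0 nm.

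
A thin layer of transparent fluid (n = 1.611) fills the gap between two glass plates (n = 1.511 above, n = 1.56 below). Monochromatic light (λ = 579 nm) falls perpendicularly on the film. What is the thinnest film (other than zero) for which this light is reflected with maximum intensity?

Top surface (1.511 → 1.611): reflection off a higher-index medium gives a half-wave phase shift.
At the lower boundary (n = 1.611 to n = 1.56) the reflected ray undergoes no phase shift.
The two reflections differ by half a wavelength.
With one net inversion, constructive interference in reflection requires 2 n t = (m + ½) λ.
Minimum at m = 0: t = λ / (4 n) = 579 / (4 × 1.611) = 89.9 nm.

89.9 nm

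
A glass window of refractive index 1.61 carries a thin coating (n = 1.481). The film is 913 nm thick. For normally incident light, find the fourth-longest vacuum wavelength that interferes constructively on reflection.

676 nm

At the upper boundary (n = 1.0 to n = 1.481) the reflected ray undergoes a half-wave phase shift.
At the lower boundary (n = 1.481 to n = 1.61) the reflected ray undergoes a half-wave phase shift.
Net: no relative phase inversion (both shifts match).
With no net inversion, constructive interference in reflection requires 2 n t = m λ.
λ = 2 n t / m. The fourth-longest wavelength is m = 4: λ = 2 × 1.481 × 913 / 4.00 = 676 nm.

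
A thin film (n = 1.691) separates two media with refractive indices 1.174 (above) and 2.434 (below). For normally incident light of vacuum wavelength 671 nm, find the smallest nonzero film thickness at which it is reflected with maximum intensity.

198 nm

Top surface (1.174 → 1.691): reflection off a higher-index medium gives a half-wave phase shift.
At the lower boundary (n = 1.691 to n = 2.434) the reflected ray undergoes a half-wave phase shift.
Zero or two π shifts → no net half-wave offset.
With no net inversion, constructive interference in reflection requires 2 n t = m λ.
Minimum nonzero at m = 1: t = λ / (2 n) = 671 / (2 × 1.691) = 198 nm.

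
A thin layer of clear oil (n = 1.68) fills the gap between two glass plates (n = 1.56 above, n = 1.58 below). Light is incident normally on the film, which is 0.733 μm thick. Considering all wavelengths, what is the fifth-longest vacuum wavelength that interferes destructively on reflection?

493 nm

At the upper boundary (n = 1.56 to n = 1.68) the reflected ray undergoes a half-wave phase shift.
Ray reflecting at the bottom interface goes from n = 1.68 toward n = 1.58: no phase shift.
Exactly one π shift → a net half-wave offset.
For weak reflection here: 2 n t = m λ.
λ = 2 n t / m. The fifth-longest wavelength is m = 5: λ = 2 × 1.68 × 733 / 5.00 = 493 nm.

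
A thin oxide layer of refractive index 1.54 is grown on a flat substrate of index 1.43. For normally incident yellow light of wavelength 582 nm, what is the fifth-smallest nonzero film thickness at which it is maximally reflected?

Top surface (1.0 → 1.54): reflection off a higher-index medium gives a half-wave phase shift.
Bottom surface (1.54 → 1.43): reflection off a lower-index medium gives no phase shift.
The two reflections differ by half a wavelength.
For maximum reflection here: 2 n t = (m + ½) λ.
The fifth-smallest nonzero thickness corresponds to m = 4: t = (m + ½) λ / (2 n) = 4.50 × 582 / (2 × 1.54) = 850 nm.

850 nm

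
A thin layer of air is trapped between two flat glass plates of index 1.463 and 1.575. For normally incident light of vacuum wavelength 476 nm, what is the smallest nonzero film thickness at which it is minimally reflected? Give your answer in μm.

0.238 μm

Ray reflecting at the top interface goes from n = 1.463 toward n = 1.0: no phase shift.
At the lower boundary (n = 1.0 to n = 1.575) the reflected ray undergoes a half-wave phase shift.
The two reflections differ by half a wavelength.
For minimum reflection here: 2 n t = m λ.
The smallest nonzero thickness corresponds to m = 1: t = m λ / (2 n) = 1.00 × 476 / (2 × 1.0) = 238 nm.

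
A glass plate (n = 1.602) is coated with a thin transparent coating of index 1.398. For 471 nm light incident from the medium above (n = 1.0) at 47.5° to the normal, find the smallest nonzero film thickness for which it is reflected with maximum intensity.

198 nm

Top surface (1.0 → 1.398): reflection off a higher-index medium gives a half-wave phase shift.
At the lower boundary (n = 1.398 to n = 1.602) the reflected ray undergoes a half-wave phase shift.
The two reflections carry the same phase change, so no net offset.
For bright reflection here: 2 n t cos θ_r = m λ.
Snell's law: 1.0 sin 47.5° = 1.398 sin θ_r → sin θ_r = 0.527, cos θ_r = 0.850.
Minimum nonzero at m = 1: t = λ / (2 n cos θ_r) = 471 / (2 × 1.398 × 0.850) = 198 nm.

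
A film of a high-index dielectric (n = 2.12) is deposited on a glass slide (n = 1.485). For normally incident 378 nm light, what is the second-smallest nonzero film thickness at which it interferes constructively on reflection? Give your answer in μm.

0.134 μm

Ray reflecting at the top interface goes from n = 1.0 toward n = 2.12: a half-wave phase shift.
Bottom surface (2.12 → 1.485): reflection off a lower-index medium gives no phase shift.
The two reflections differ by half a wavelength.
With one net inversion, constructive interference in reflection requires 2 n t = (m + ½) λ.
The second-smallest nonzero thickness corresponds to m = 1: t = (m + ½) λ / (2 n) = 1.50 × 378 / (2 × 2.12) = 134 nm.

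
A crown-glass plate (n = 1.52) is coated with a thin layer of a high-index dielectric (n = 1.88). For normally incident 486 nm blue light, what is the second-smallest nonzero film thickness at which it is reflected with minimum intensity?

At the upper boundary (n = 1.0 to n = 1.88) the reflected ray undergoes a half-wave phase shift.
At the lower boundary (n = 1.88 to n = 1.52) the reflected ray undergoes no phase shift.
Net: one phase inversion between the two reflected rays.
With one net inversion, destructive interference in reflection requires 2 n t = m λ.
The second-smallest nonzero thickness corresponds to m = 2: t = m λ / (2 n) = 2.00 × 486 / (2 × 1.88) = 259 nm.

259 nm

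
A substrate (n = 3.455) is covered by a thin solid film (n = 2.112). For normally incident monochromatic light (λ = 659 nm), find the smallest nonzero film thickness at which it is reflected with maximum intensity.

156 nm

Ray reflecting at the top interface goes from n = 1.0 toward n = 2.112: a half-wave phase shift.
Ray reflecting at the bottom interface goes from n = 2.112 toward n = 3.455: a half-wave phase shift.
Net: no relative phase inversion (both shifts match).
So the condition for constructive reflection is 2 n t = m λ.
Minimum nonzero at m = 1: t = λ / (2 n) = 659 / (2 × 2.112) = 156 nm.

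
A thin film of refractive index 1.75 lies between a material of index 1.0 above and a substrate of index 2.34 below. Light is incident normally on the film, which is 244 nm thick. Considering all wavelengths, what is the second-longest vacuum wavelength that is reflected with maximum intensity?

427 nm

At the upper boundary (n = 1.0 to n = 1.75) the reflected ray undergoes a half-wave phase shift.
Ray reflecting at the bottom interface goes from n = 1.75 toward n = 2.34: a half-wave phase shift.
Zero or two π shifts → no net half-wave offset.
With no net inversion, constructive interference in reflection requires 2 n t = m λ.
λ = 2 n t / m. The second-longest wavelength is m = 2: λ = 2 × 1.75 × 244 / 2.00 = 427 nm.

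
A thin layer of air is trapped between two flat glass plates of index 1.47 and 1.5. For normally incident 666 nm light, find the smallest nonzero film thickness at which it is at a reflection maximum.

167 nm

At the upper boundary (n = 1.47 to n = 1.0) the reflected ray undergoes no phase shift.
Ray reflecting at the bottom interface goes from n = 1.0 toward n = 1.5: a half-wave phase shift.
Exactly one π shift → a net half-wave offset.
For maximum reflection here: 2 n t = (m + ½) λ.
Minimum at m = 0: t = λ / (4 n) = 666 / (4 × 1.0) = 167 nm.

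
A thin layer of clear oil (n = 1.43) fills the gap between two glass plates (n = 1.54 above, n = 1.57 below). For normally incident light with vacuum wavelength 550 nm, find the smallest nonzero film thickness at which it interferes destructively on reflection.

192 nm

Ray reflecting at the top interface goes from n = 1.54 toward n = 1.43: no phase shift.
At the lower boundary (n = 1.43 to n = 1.57) the reflected ray undergoes a half-wave phase shift.
Net: one phase inversion between the two reflected rays.
So the condition for destructive reflection is 2 n t = m λ.
Minimum nonzero at m = 1: t = λ / (2 n) = 550 / (2 × 1.43) = 192 nm.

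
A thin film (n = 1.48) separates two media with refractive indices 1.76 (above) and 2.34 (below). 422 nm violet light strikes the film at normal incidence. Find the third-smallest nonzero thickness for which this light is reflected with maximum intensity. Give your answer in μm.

At the upper boundary (n = 1.76 to n = 1.48) the reflected ray undergoes no phase shift.
Ray reflecting at the bottom interface goes from n = 1.48 toward n = 2.34: a half-wave phase shift.
Net: one phase inversion between the two reflected rays.
For maximum reflection here: 2 n t = (m + ½) λ.
The third-smallest nonzero thickness corresponds to m = 2: t = (m + ½) λ / (2 n) = 2.50 × 422 / (2 × 1.48) = 356 nm.

0.356 μm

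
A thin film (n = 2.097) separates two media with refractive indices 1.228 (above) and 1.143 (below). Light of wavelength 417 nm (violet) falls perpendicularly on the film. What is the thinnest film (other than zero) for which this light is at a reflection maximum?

At the upper boundary (n = 1.228 to n = 2.097) the reflected ray undergoes a half-wave phase shift.
At the lower boundary (n = 2.097 to n = 1.143) the reflected ray undergoes no phase shift.
Exactly one π shift → a net half-wave offset.
So the condition for constructive reflection is 2 n t = (m + ½) λ.
Minimum at m = 0: t = λ / (4 n) = 417 / (4 × 2.097) = 49.7 nm.

49.7 nm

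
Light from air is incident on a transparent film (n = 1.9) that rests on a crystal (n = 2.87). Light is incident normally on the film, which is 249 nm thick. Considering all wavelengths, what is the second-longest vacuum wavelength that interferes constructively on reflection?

Ray reflecting at the top interface goes from n = 1.0 toward n = 1.9: a half-wave phase shift.
Ray reflecting at the bottom interface goes from n = 1.9 toward n = 2.87: a half-wave phase shift.
Net: no relative phase inversion (both shifts match).
For maximum reflection here: 2 n t = m λ.
λ = 2 n t / m. The second-longest wavelength is m = 2: λ = 2 × 1.9 × 249 / 2.00 = 473 nm.

473 nm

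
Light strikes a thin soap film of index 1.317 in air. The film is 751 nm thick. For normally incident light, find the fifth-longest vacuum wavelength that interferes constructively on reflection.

440 nm

At the upper boundary (n = 1.0 to n = 1.317) the reflected ray undergoes a half-wave phase shift.
Ray reflecting at the bottom interface goes from n = 1.317 toward n = 1.0: no phase shift.
The two reflections differ by half a wavelength.
For bright reflection here: 2 n t = (m + ½) λ.
λ = 2 n t / (m + ½). The fifth-longest wavelength is m = 4: λ = 2 × 1.317 × 751 / 4.50 = 440 nm.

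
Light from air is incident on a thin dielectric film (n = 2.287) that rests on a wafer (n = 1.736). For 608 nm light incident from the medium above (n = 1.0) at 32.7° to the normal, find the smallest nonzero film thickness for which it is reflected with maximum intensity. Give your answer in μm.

At the upper boundary (n = 1.0 to n = 2.287) the reflected ray undergoes a half-wave phase shift.
Ray reflecting at the bottom interface goes from n = 2.287 toward n = 1.736: no phase shift.
Exactly one π shift → a net half-wave offset.
So the condition for constructive reflection is 2 n t cos θ_r = (m + ½) λ.
Snell's law: 1.0 sin 32.7° = 2.287 sin θ_r → sin θ_r = 0.236, cos θ_r = 0.972.
Minimum at m = 0: t = λ / (4 n cos θ_r) = 608 / (4 × 2.287 × 0.972) = 68.4 nm.

0.0684 μm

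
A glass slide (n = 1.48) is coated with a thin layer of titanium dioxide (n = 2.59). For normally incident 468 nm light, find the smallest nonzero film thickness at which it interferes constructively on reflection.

45.2 nm

Ray reflecting at the top interface goes from n = 1.0 toward n = 2.59: a half-wave phase shift.
Ray reflecting at the bottom interface goes from n = 2.59 toward n = 1.48: no phase shift.
The two reflections differ by half a wavelength.
So the condition for constructive reflection is 2 n t = (m + ½) λ.
Minimum at m = 0: t = λ / (4 n) = 468 / (4 × 2.59) = 45.2 nm.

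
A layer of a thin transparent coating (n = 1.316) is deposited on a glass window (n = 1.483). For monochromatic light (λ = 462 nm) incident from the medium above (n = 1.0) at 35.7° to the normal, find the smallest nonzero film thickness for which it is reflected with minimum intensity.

Ray reflecting at the top interface goes from n = 1.0 toward n = 1.316: a half-wave phase shift.
At the lower boundary (n = 1.316 to n = 1.483) the reflected ray undergoes a half-wave phase shift.
Zero or two π shifts → no net half-wave offset.
For minimum reflection here: 2 n t cos θ_r = (m + ½) λ.
Snell's law: 1.0 sin 35.7° = 1.316 sin θ_r → sin θ_r = 0.443, cos θ_r = 0.896.
Minimum at m = 0: t = λ / (4 n cos θ_r) = 462 / (4 × 1.316 × 0.896) = 97.9 nm.

97.9 nm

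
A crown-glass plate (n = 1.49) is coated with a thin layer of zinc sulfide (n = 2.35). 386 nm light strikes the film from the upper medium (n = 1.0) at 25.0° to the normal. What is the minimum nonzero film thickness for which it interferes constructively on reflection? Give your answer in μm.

0.0417 μm

Ray reflecting at the top interface goes from n = 1.0 toward n = 2.35: a half-wave phase shift.
At the lower boundary (n = 2.35 to n = 1.49) the reflected ray undergoes no phase shift.
The two reflections differ by half a wavelength.
With one net inversion, constructive interference in reflection requires 2 n t cos θ_r = (m + ½) λ.
Snell's law: 1.0 sin 25.0° = 2.35 sin θ_r → sin θ_r = 0.180, cos θ_r = 0.984.
Minimum at m = 0: t = λ / (4 n cos θ_r) = 386 / (4 × 2.35 × 0.984) = 41.7 nm.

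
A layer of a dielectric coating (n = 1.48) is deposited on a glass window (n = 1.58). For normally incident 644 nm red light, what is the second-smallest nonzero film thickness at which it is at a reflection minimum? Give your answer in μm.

Ray reflecting at the top interface goes from n = 1.0 toward n = 1.48: a half-wave phase shift.
At the lower boundary (n = 1.48 to n = 1.58) the reflected ray undergoes a half-wave phase shift.
Net: no relative phase inversion (both shifts match).
For dark reflection here: 2 n t = (m + ½) λ.
The second-smallest nonzero thickness corresponds to m = 1: t = (m + ½) λ / (2 n) = 1.50 × 644 / (2 × 1.48) = 326 nm.

0.326 μm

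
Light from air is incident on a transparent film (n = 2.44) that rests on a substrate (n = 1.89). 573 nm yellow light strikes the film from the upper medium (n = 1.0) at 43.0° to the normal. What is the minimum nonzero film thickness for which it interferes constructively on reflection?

61.1 nm

At the upper boundary (n = 1.0 to n = 2.44) the reflected ray undergoes a half-wave phase shift.
Ray reflecting at the bottom interface goes from n = 2.44 toward n = 1.89: no phase shift.
Net: one phase inversion between the two reflected rays.
So the condition for constructive reflection is 2 n t cos θ_r = (m + ½) λ.
Snell's law: 1.0 sin 43.0° = 2.44 sin θ_r → sin θ_r = 0.280, cos θ_r = 0.960.
Minimum at m = 0: t = λ / (4 n cos θ_r) = 573 / (4 × 2.44 × 0.960) = 61.1 nm.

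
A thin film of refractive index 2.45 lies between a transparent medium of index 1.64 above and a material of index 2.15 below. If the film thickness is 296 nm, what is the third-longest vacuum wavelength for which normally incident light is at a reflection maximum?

580 nm

Top surface (1.64 → 2.45): reflection off a higher-index medium gives a half-wave phase shift.
Ray reflecting at the bottom interface goes from n = 2.45 toward n = 2.15: no phase shift.
Net: one phase inversion between the two reflected rays.
For strong reflection here: 2 n t = (m + ½) λ.
λ = 2 n t / (m + ½). The third-longest wavelength is m = 2: λ = 2 × 2.45 × 296 / 2.50 = 580 nm.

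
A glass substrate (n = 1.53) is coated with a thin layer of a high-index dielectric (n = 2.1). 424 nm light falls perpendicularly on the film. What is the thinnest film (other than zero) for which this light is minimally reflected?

101 nm

Top surface (1.0 → 2.1): reflection off a higher-index medium gives a half-wave phase shift.
At the lower boundary (n = 2.1 to n = 1.53) the reflected ray undergoes no phase shift.
Net: one phase inversion between the two reflected rays.
For dark reflection here: 2 n t = m λ.
Minimum nonzero at m = 1: t = λ / (2 n) = 424 / (2 × 2.1) = 101 nm.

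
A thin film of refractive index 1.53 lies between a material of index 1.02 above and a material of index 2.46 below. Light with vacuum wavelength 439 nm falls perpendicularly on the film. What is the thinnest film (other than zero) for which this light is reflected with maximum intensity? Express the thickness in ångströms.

At the upper boundary (n = 1.02 to n = 1.53) the reflected ray undergoes a half-wave phase shift.
At the lower boundary (n = 1.53 to n = 2.46) the reflected ray undergoes a half-wave phase shift.
Zero or two π shifts → no net half-wave offset.
With no net inversion, constructive interference in reflection requires 2 n t = m λ.
Minimum nonzero at m = 1: t = λ / (2 n) = 439 / (2 × 1.53) = 143 nm.

1435 Å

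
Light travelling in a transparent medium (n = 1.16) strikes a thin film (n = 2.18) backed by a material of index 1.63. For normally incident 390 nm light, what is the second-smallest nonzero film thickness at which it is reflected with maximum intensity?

Top surface (1.16 → 2.18): reflection off a higher-index medium gives a half-wave phase shift.
Bottom surface (2.18 → 1.63): reflection off a lower-index medium gives no phase shift.
Net: one phase inversion between the two reflected rays.
With one net inversion, constructive interference in reflection requires 2 n t = (m + ½) λ.
The second-smallest nonzero thickness corresponds to m = 1: t = (m + ½) λ / (2 n) = 1.50 × 390 / (2 × 2.18) = 134 nm.

134 nm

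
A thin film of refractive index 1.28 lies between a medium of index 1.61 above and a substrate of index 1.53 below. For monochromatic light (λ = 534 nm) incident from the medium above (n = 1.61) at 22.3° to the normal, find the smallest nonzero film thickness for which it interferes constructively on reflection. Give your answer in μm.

0.119 μm

Top surface (1.61 → 1.28): reflection off a lower-index medium gives no phase shift.
At the lower boundary (n = 1.28 to n = 1.53) the reflected ray undergoes a half-wave phase shift.
Exactly one π shift → a net half-wave offset.
For maximum reflection here: 2 n t cos θ_r = (m + ½) λ.
Snell's law: 1.61 sin 22.3° = 1.28 sin θ_r → sin θ_r = 0.477, cos θ_r = 0.879.
Minimum at m = 0: t = λ / (4 n cos θ_r) = 534 / (4 × 1.28 × 0.879) = 119 nm.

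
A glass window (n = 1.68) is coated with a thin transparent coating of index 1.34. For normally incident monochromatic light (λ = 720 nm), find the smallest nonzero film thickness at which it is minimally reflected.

134 nm

Top surface (1.0 → 1.34): reflection off a higher-index medium gives a half-wave phase shift.
Ray reflecting at the bottom interface goes from n = 1.34 toward n = 1.68: a half-wave phase shift.
The two reflections carry the same phase change, so no net offset.
With no net inversion, destructive interference in reflection requires 2 n t = (m + ½) λ.
Minimum at m = 0: t = λ / (4 n) = 720 / (4 × 1.34) = 134 nm.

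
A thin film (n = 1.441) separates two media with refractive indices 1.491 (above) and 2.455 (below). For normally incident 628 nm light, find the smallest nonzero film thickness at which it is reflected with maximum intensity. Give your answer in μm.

0.109 μm

At the upper boundary (n = 1.491 to n = 1.441) the reflected ray undergoes no phase shift.
Bottom surface (1.441 → 2.455): reflection off a higher-index medium gives a half-wave phase shift.
The two reflections differ by half a wavelength.
So the condition for constructive reflection is 2 n t = (m + ½) λ.
Minimum at m = 0: t = λ / (4 n) = 628 / (4 × 1.441) = 109 nm.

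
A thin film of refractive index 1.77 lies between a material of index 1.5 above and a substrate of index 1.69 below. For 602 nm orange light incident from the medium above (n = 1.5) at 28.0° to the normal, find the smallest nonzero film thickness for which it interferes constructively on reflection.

Ray reflecting at the top interface goes from n = 1.5 toward n = 1.77: a half-wave phase shift.
Bottom surface (1.77 → 1.69): reflection off a lower-index medium gives no phase shift.
Net: one phase inversion between the two reflected rays.
For bright reflection here: 2 n t cos θ_r = (m + ½) λ.
Snell's law: 1.5 sin 28.0° = 1.77 sin θ_r → sin θ_r = 0.398, cos θ_r = 0.917.
Minimum at m = 0: t = λ / (4 n cos θ_r) = 602 / (4 × 1.77 × 0.917) = 92.7 nm.

92.7 nm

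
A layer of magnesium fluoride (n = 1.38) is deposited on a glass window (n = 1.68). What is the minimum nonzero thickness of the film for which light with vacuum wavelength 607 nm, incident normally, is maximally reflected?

220 nm

Top surface (1.0 → 1.38): reflection off a higher-index medium gives a half-wave phase shift.
Bottom surface (1.38 → 1.68): reflection off a higher-index medium gives a half-wave phase shift.
Zero or two π shifts → no net half-wave offset.
With no net inversion, constructive interference in reflection requires 2 n t = m λ.
Minimum nonzero at m = 1: t = λ / (2 n) = 607 / (2 × 1.38) = 220 nm.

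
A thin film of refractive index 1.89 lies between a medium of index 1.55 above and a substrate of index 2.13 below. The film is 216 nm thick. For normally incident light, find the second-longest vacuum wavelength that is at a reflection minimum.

544 nm

Ray reflecting at the top interface goes from n = 1.55 toward n = 1.89: a half-wave phase shift.
Ray reflecting at the bottom interface goes from n = 1.89 toward n = 2.13: a half-wave phase shift.
Net: no relative phase inversion (both shifts match).
With no net inversion, destructive interference in reflection requires 2 n t = (m + ½) λ.
λ = 2 n t / (m + ½). The second-longest wavelength is m = 1: λ = 2 × 1.89 × 216 / 1.50 = 544 nm.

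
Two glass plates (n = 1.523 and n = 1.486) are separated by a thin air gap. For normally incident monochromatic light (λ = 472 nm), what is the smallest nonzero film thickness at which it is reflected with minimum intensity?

At the upper boundary (n = 1.523 to n = 1.0) the reflected ray undergoes no phase shift.
At the lower boundary (n = 1.0 to n = 1.486) the reflected ray undergoes a half-wave phase shift.
The two reflections differ by half a wavelength.
For dark reflection here: 2 n t = m λ.
The smallest nonzero thickness corresponds to m = 1: t = m λ / (2 n) = 1.00 × 472 / (2 × 1.0) = 236 nm.

236 nm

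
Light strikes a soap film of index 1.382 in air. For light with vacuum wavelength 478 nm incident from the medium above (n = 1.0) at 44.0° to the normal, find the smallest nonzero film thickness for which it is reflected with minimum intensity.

Top surface (1.0 → 1.382): reflection off a higher-index medium gives a half-wave phase shift.
At the lower boundary (n = 1.382 to n = 1.0) the reflected ray undergoes no phase shift.
Net: one phase inversion between the two reflected rays.
With one net inversion, destructive interference in reflection requires 2 n t cos θ_r = m λ.
Snell's law: 1.0 sin 44.0° = 1.382 sin θ_r → sin θ_r = 0.503, cos θ_r = 0.864.
Minimum nonzero at m = 1: t = λ / (2 n cos θ_r) = 478 / (2 × 1.382 × 0.864) = 200 nm.

200 nm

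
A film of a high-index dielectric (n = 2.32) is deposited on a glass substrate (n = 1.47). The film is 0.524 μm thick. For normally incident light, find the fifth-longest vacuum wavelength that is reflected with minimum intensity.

At the upper boundary (n = 1.0 to n = 2.32) the reflected ray undergoes a half-wave phase shift.
Ray reflecting at the bottom interface goes from n = 2.32 toward n = 1.47: no phase shift.
Exactly one π shift → a net half-wave offset.
So the condition for destructive reflection is 2 n t = m λ.
λ = 2 n t / m. The fifth-longest wavelength is m = 5: λ = 2 × 2.32 × 524 / 5.00 = 486 nm.

486 nm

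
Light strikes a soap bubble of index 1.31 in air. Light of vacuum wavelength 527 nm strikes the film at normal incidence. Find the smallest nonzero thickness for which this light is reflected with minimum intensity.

Ray reflecting at the top interface goes from n = 1.0 toward n = 1.31: a half-wave phase shift.
At the lower boundary (n = 1.31 to n = 1.0) the reflected ray undergoes no phase shift.
Net: one phase inversion between the two reflected rays.
So the condition for destructive reflection is 2 n t = m λ.
The smallest nonzero thickness corresponds to m = 1: t = m λ / (2 n) = 1.00 × 527 / (2 × 1.31) = 201 nm.

201 nm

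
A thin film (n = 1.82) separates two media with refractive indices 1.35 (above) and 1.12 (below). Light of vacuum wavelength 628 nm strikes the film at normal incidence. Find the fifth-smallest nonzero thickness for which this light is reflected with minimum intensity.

At the upper boundary (n = 1.35 to n = 1.82) the reflected ray undergoes a half-wave phase shift.
Bottom surface (1.82 → 1.12): reflection off a lower-index medium gives no phase shift.
The two reflections differ by half a wavelength.
So the condition for destructive reflection is 2 n t = m λ.
The fifth-smallest nonzero thickness corresponds to m = 5: t = m λ / (2 n) = 5.00 × 628 / (2 × 1.82) = 863 nm.

863 nm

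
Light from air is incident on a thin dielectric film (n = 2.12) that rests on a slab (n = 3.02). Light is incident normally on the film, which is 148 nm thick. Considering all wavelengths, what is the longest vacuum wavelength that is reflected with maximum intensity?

628 nm

Ray reflecting at the top interface goes from n = 1.0 toward n = 2.12: a half-wave phase shift.
At the lower boundary (n = 2.12 to n = 3.02) the reflected ray undergoes a half-wave phase shift.
The two reflections carry the same phase change, so no net offset.
For maximum reflection here: 2 n t = m λ.
λ = 2 n t / m. The longest wavelength is m = 1: λ = 2 × 2.12 × 148 / 1.00 = 628 nm.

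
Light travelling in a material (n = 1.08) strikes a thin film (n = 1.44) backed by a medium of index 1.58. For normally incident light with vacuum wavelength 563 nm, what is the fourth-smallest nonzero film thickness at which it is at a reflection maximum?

782 nm

Top surface (1.08 → 1.44): reflection off a higher-index medium gives a half-wave phase shift.
At the lower boundary (n = 1.44 to n = 1.58) the reflected ray undergoes a half-wave phase shift.
Net: no relative phase inversion (both shifts match).
With no net inversion, constructive interference in reflection requires 2 n t = m λ.
The fourth-smallest nonzero thickness corresponds to m = 4: t = m λ / (2 n) = 4.00 × 563 / (2 × 1.44) = 782 nm.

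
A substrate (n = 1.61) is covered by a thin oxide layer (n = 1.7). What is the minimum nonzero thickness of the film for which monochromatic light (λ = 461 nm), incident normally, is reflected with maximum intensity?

67.8 nm

Top surface (1.0 → 1.7): reflection off a higher-index medium gives a half-wave phase shift.
Bottom surface (1.7 → 1.61): reflection off a lower-index medium gives no phase shift.
The two reflections differ by half a wavelength.
So the condition for constructive reflection is 2 n t = (m + ½) λ.
Minimum at m = 0: t = λ / (4 n) = 461 / (4 × 1.7) = 67.8 nm.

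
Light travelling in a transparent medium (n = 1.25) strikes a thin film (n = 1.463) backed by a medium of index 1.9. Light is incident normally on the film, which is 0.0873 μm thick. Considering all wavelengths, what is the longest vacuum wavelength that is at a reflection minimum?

At the upper boundary (n = 1.25 to n = 1.463) the reflected ray undergoes a half-wave phase shift.
Ray reflecting at the bottom interface goes from n = 1.463 toward n = 1.9: a half-wave phase shift.
Zero or two π shifts → no net half-wave offset.
With no net inversion, destructive interference in reflection requires 2 n t = (m + ½) λ.
λ = 2 n t / (m + ½). The longest wavelength is m = 0: λ = 2 × 1.463 × 87.3 / 0.500 = 511 nm.

511 nm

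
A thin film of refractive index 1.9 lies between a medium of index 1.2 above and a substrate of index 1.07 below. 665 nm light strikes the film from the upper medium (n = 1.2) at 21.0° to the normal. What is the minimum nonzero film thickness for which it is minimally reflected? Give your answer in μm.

Top surface (1.2 → 1.9): reflection off a higher-index medium gives a half-wave phase shift.
Ray reflecting at the bottom interface goes from n = 1.9 toward n = 1.07: no phase shift.
Exactly one π shift → a net half-wave offset.
So the condition for destructive reflection is 2 n t cos θ_r = m λ.
Snell's law: 1.2 sin 21.0° = 1.9 sin θ_r → sin θ_r = 0.226, cos θ_r = 0.974.
Minimum nonzero at m = 1: t = λ / (2 n cos θ_r) = 665 / (2 × 1.9 × 0.974) = 180 nm.

0.180 μm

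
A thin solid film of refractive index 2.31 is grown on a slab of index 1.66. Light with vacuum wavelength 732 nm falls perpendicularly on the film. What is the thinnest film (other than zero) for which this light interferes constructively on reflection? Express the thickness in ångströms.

At the upper boundary (n = 1.0 to n = 2.31) the reflected ray undergoes a half-wave phase shift.
Ray reflecting at the bottom interface goes from n = 2.31 toward n = 1.66: no phase shift.
The two reflections differ by half a wavelength.
So the condition for constructive reflection is 2 n t = (m + ½) λ.
Minimum at m = 0: t = λ / (4 n) = 732 / (4 × 2.31) = 79.2 nm.

792 Å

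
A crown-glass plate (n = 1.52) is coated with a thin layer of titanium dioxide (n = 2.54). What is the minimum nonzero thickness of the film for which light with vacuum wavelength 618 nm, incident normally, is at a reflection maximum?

At the upper boundary (n = 1.0 to n = 2.54) the reflected ray undergoes a half-wave phase shift.
Bottom surface (2.54 → 1.52): reflection off a lower-index medium gives no phase shift.
The two reflections differ by half a wavelength.
For strong reflection here: 2 n t = (m + ½) λ.
Minimum at m = 0: t = λ / (4 n) = 618 / (4 × 2.54) = 60.8 nm.

60.8 nm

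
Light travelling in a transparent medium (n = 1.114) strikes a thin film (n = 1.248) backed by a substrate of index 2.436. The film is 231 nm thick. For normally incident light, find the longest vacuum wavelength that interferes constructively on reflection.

577 nm

At the upper boundary (n = 1.114 to n = 1.248) the reflected ray undergoes a half-wave phase shift.
At the lower boundary (n = 1.248 to n = 2.436) the reflected ray undergoes a half-wave phase shift.
Net: no relative phase inversion (both shifts match).
With no net inversion, constructive interference in reflection requires 2 n t = m λ.
λ = 2 n t / m. The longest wavelength is m = 1: λ = 2 × 1.248 × 231 / 1.00 = 577 nm.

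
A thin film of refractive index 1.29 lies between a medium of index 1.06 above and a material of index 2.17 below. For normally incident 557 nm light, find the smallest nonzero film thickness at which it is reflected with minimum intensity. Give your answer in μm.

0.108 μm

Top surface (1.06 → 1.29): reflection off a higher-index medium gives a half-wave phase shift.
Bottom surface (1.29 → 2.17): reflection off a higher-index medium gives a half-wave phase shift.
Zero or two π shifts → no net half-wave offset.
With no net inversion, destructive interference in reflection requires 2 n t = (m + ½) λ.
Minimum at m = 0: t = λ / (4 n) = 557 / (4 × 1.29) = 108 nm.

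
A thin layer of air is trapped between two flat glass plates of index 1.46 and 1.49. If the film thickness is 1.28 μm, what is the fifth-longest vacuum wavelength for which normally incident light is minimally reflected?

512 nm

At the upper boundary (n = 1.46 to n = 1.0) the reflected ray undergoes no phase shift.
At the lower boundary (n = 1.0 to n = 1.49) the reflected ray undergoes a half-wave phase shift.
The two reflections differ by half a wavelength.
For dark reflection here: 2 n t = m λ.
λ = 2 n t / m. The fifth-longest wavelength is m = 5: λ = 2 × 1.0 × 1280 / 5.00 = 512 nm.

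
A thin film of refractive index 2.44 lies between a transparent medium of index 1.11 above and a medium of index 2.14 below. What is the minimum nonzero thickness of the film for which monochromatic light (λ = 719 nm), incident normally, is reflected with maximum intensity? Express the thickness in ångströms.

At the upper boundary (n = 1.11 to n = 2.44) the reflected ray undergoes a half-wave phase shift.
Bottom surface (2.44 → 2.14): reflection off a lower-index medium gives no phase shift.
The two reflections differ by half a wavelength.
With one net inversion, constructive interference in reflection requires 2 n t = (m + ½) λ.
Minimum at m = 0: t = λ / (4 n) = 719 / (4 × 2.44) = 73.7 nm.

737 Å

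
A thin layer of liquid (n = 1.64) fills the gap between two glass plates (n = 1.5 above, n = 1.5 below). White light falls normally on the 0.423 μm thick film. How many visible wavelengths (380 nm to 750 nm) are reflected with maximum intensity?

At the upper boundary (n = 1.5 to n = 1.64) the reflected ray undergoes a half-wave phase shift.
At the lower boundary (n = 1.64 to n = 1.5) the reflected ray undergoes no phase shift.
Net: one phase inversion between the two reflected rays.
So the condition for constructive reflection is 2 n t = (m + ½) λ.
λ = 2 n t / (m + ½) = 1387 / (m + ½) nm.
m=1: 925 nm (IR); m=2: 555 nm (visible); m=3: 396 nm (visible); m=4: 308 nm (UV).

2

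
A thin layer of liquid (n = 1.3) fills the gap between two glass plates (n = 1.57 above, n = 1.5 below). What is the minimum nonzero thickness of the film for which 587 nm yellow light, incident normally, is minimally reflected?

Top surface (1.57 → 1.3): reflection off a lower-index medium gives no phase shift.
Bottom surface (1.3 → 1.5): reflection off a higher-index medium gives a half-wave phase shift.
Exactly one π shift → a net half-wave offset.
With one net inversion, destructive interference in reflection requires 2 n t = m λ.
Minimum nonzero at m = 1: t = λ / (2 n) = 587 / (2 × 1.3) = 226 nm.

226 nm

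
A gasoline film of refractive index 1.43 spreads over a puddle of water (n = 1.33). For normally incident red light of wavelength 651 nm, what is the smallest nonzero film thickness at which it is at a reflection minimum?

Ray reflecting at the top interface goes from n = 1.0 toward n = 1.43: a half-wave phase shift.
At the lower boundary (n = 1.43 to n = 1.33) the reflected ray undergoes no phase shift.
The two reflections differ by half a wavelength.
With one net inversion, destructive interference in reflection requires 2 n t = m λ.
The smallest nonzero thickness corresponds to m = 1: t = m λ / (2 n) = 1.00 × 651 / (2 × 1.43) = 228 nm.

228 nm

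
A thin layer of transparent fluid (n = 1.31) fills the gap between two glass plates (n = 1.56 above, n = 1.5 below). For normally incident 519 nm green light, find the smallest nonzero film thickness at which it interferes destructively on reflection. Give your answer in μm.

0.198 μm

At the upper boundary (n = 1.56 to n = 1.31) the reflected ray undergoes no phase shift.
Bottom surface (1.31 → 1.5): reflection off a higher-index medium gives a half-wave phase shift.
Net: one phase inversion between the two reflected rays.
So the condition for destructive reflection is 2 n t = m λ.
Minimum nonzero at m = 1: t = λ / (2 n) = 519 / (2 × 1.31) = 198 nm.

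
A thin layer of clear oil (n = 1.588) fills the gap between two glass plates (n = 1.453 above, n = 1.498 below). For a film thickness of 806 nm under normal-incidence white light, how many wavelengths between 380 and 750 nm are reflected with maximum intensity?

4

Ray reflecting at the top interface goes from n = 1.453 toward n = 1.588: a half-wave phase shift.
At the lower boundary (n = 1.588 to n = 1.498) the reflected ray undergoes no phase shift.
Net: one phase inversion between the two reflected rays.
So the condition for constructive reflection is 2 n t = (m + ½) λ.
λ = 2 n t / (m + ½) = 2560 / (m + ½) nm.
m=2: 1024 nm (IR); m=3: 731 nm (visible); m=4: 569 nm (visible); m=5: 465 nm (visible); m=6: 394 nm (visible); m=7: 341 nm (UV).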